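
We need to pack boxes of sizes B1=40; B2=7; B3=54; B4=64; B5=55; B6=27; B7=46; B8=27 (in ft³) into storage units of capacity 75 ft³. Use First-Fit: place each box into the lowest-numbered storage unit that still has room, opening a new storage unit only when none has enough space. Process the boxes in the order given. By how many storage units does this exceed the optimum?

0

First-Fit: [40,7,27] [54] [64] [55] [46,27] → 5 storage units.
Total size 320 ft³; any packing needs at least ⌈320/75⌉ = 5 storage units.
So 5 is already optimal.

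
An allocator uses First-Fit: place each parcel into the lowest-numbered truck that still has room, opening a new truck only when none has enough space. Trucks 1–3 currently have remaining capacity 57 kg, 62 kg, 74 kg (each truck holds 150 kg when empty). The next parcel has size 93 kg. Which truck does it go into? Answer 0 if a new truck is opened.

0

No truck has ≥ 93 kg free, so a new truck is opened.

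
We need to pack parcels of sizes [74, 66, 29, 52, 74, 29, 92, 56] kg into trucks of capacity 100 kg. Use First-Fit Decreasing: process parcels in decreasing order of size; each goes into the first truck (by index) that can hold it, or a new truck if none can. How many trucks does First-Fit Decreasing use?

6

Sorted descending: 92, 74, 74, 66, 56, 52, 29, 29.
92 kg → truck 1 (remaining 8 kg)
74 kg → truck 2 (remaining 26 kg)
74 kg → truck 3 (remaining 26 kg)
66 kg → truck 4 (remaining 34 kg)
56 kg → truck 5 (remaining 44 kg)
52 kg → truck 6 (remaining 48 kg)
29 kg → truck 4 (remaining 5 kg)
29 kg → truck 5 (remaining 15 kg)
Final trucks: [92] [74] [74] [66,29] [56,29] [52].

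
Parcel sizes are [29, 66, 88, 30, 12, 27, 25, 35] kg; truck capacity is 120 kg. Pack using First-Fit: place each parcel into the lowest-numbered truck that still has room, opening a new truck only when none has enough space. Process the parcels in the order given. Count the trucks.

29 kg → truck 1 (remaining 91 kg)
66 kg → truck 1 (remaining 25 kg)
88 kg → truck 2 (remaining 32 kg)
30 kg → truck 2 (remaining 2 kg)
12 kg → truck 1 (remaining 13 kg)
27 kg → truck 3 (remaining 93 kg)
25 kg → truck 3 (remaining 68 kg)
35 kg → truck 3 (remaining 33 kg)

3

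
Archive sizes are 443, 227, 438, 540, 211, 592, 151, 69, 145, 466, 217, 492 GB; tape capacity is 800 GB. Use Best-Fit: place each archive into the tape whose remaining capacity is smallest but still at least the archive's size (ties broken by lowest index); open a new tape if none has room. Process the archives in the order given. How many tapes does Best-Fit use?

443 GB → tape 1 (remaining 357 GB)
227 GB → tape 1 (remaining 130 GB)
438 GB → tape 2 (remaining 362 GB)
540 GB → tape 3 (remaining 260 GB)
211 GB → tape 3 (remaining 49 GB)
592 GB → tape 4 (remaining 208 GB)
151 GB → tape 4 (remaining 57 GB)
69 GB → tape 1 (remaining 61 GB)
145 GB → tape 2 (remaining 217 GB)
466 GB → tape 5 (remaining 334 GB)
217 GB → tape 2 (remaining 0 GB)
492 GB → tape 6 (remaining 308 GB)

6 tapes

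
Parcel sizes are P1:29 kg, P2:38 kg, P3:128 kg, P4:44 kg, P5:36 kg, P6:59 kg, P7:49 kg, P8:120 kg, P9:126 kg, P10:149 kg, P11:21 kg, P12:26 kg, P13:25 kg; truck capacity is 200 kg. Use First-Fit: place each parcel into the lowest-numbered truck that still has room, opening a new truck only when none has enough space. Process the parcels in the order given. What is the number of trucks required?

Put P1 (29 kg) in truck 1; 171 kg remain.
Put P2 (38 kg) in truck 1; 133 kg remain.
Put P3 (128 kg) in truck 1; 5 kg remain.
Put P4 (44 kg) in truck 2; 156 kg remain.
Put P5 (36 kg) in truck 2; 120 kg remain.
Put P6 (59 kg) in truck 2; 61 kg remain.
Put P7 (49 kg) in truck 2; 12 kg remain.
Put P8 (120 kg) in truck 3; 80 kg remain.
Put P9 (126 kg) in truck 4; 74 kg remain.
Put P10 (149 kg) in truck 5; 51 kg remain.
Put P11 (21 kg) in truck 3; 59 kg remain.
Put P12 (26 kg) in truck 3; 33 kg remain.
Put P13 (25 kg) in truck 3; 8 kg remain.

5 trucks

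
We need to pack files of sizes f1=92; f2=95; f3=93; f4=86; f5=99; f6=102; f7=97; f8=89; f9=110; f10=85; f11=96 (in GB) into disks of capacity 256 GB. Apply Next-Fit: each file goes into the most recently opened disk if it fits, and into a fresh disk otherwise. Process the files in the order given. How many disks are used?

6

disk 1: place f1 (92 GB), 164 GB left
disk 1: place f2 (95 GB), 69 GB left
disk 2: place f3 (93 GB), 163 GB left
disk 2: place f4 (86 GB), 77 GB left
disk 3: place f5 (99 GB), 157 GB left
disk 3: place f6 (102 GB), 55 GB left
disk 4: place f7 (97 GB), 159 GB left
disk 4: place f8 (89 GB), 70 GB left
disk 5: place f9 (110 GB), 146 GB left
disk 5: place f10 (85 GB), 61 GB left
disk 6: place f11 (96 GB), 160 GB left
Final disks: [92,95] [93,86] [99,102] [97,89] [110,85] [96].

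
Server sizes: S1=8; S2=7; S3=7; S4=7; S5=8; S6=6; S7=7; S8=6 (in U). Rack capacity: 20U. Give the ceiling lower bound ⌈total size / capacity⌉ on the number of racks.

3

Total size = 8 + 7 + 7 + 7 + 8 + 6 + 7 + 6 = 56U.
⌈56 / 20⌉ = 3.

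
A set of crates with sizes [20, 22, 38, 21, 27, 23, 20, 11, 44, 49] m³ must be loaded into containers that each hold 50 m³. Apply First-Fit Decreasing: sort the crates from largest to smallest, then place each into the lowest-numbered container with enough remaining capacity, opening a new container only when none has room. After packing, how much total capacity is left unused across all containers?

Sorted descending: 49, 44, 38, 27, 23, 22, 21, 20, 20, 11.
49 m³ → container 1 (remaining 1 m³)
44 m³ → container 2 (remaining 6 m³)
38 m³ → container 3 (remaining 12 m³)
27 m³ → container 4 (remaining 23 m³)
23 m³ → container 4 (remaining 0 m³)
22 m³ → container 5 (remaining 28 m³)
21 m³ → container 5 (remaining 7 m³)
20 m³ → container 6 (remaining 30 m³)
20 m³ → container 6 (remaining 10 m³)
11 m³ → container 3 (remaining 1 m³)
6 containers × 50 m³ = 300 m³; used 275 m³; unused 25 m³.

25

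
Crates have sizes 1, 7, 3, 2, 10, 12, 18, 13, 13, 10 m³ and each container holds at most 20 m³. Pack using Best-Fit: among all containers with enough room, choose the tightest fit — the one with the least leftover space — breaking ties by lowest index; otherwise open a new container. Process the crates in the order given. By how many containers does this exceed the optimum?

Best-Fit: [1,7,3,2] [10,10] [12] [18] [13] [13] → 6 containers.
Total size 89 m³; any packing needs at least ⌈89/20⌉ = 5 containers.
An optimal packing achieves that bound: [18,2] [13,7] [13,3,1] [12] [10,10] → 5 containers.
Excess: 6 − 5 = 1.

1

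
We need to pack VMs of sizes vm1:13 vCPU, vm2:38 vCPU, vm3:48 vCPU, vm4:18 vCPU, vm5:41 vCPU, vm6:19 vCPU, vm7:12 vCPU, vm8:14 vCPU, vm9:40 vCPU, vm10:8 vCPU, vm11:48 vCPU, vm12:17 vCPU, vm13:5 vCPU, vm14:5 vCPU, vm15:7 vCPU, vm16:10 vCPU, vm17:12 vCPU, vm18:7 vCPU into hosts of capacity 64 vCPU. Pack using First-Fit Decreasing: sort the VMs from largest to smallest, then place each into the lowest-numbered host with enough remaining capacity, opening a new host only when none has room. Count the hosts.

6 hosts

Sorted descending: 48, 48, 41, 40, 38, 19, 18, 17, 14, 13, 12, 12, 10, 8, 7, 7, 5, 5.
host 1: place 48 vCPU, 16 vCPU left
host 2: place 48 vCPU, 16 vCPU left
host 3: place 41 vCPU, 23 vCPU left
host 4: place 40 vCPU, 24 vCPU left
host 5: place 38 vCPU, 26 vCPU left
host 3: place 19 vCPU, 4 vCPU left
host 4: place 18 vCPU, 6 vCPU left
host 5: place 17 vCPU, 9 vCPU left
host 1: place 14 vCPU, 2 vCPU left
host 2: place 13 vCPU, 3 vCPU left
host 6: place 12 vCPU, 52 vCPU left
host 6: place 12 vCPU, 40 vCPU left
host 6: place 10 vCPU, 30 vCPU left
host 5: place 8 vCPU, 1 vCPU left
host 6: place 7 vCPU, 23 vCPU left
host 6: place 7 vCPU, 16 vCPU left
host 4: place 5 vCPU, 1 vCPU left
host 6: place 5 vCPU, 11 vCPU left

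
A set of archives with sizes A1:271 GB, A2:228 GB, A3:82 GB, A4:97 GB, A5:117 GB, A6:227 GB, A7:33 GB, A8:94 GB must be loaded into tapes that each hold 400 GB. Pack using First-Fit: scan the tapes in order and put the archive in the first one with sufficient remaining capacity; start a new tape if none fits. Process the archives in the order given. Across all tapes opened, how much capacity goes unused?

451

tape 1: place A1 (271 GB), 129 GB left
tape 2: place A2 (228 GB), 172 GB left
tape 1: place A3 (82 GB), 47 GB left
tape 2: place A4 (97 GB), 75 GB left
tape 3: place A5 (117 GB), 283 GB left
tape 3: place A6 (227 GB), 56 GB left
tape 1: place A7 (33 GB), 14 GB left
tape 4: place A8 (94 GB), 306 GB left
4 tapes × 400 GB = 1600 GB; used 1149 GB; unused 451 GB.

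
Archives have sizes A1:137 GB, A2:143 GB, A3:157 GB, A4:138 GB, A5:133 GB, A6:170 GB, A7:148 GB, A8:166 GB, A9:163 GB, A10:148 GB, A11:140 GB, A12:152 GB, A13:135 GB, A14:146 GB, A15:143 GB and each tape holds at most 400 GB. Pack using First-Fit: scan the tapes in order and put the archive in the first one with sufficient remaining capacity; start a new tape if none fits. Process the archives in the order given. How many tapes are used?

8

tape 1: place A1 (137 GB), 263 GB left
tape 1: place A2 (143 GB), 120 GB left
tape 2: place A3 (157 GB), 243 GB left
tape 2: place A4 (138 GB), 105 GB left
tape 3: place A5 (133 GB), 267 GB left
tape 3: place A6 (170 GB), 97 GB left
tape 4: place A7 (148 GB), 252 GB left
tape 4: place A8 (166 GB), 86 GB left
tape 5: place A9 (163 GB), 237 GB left
tape 5: place A10 (148 GB), 89 GB left
tape 6: place A11 (140 GB), 260 GB left
tape 6: place A12 (152 GB), 108 GB left
tape 7: place A13 (135 GB), 265 GB left
tape 7: place A14 (146 GB), 119 GB left
tape 8: place A15 (143 GB), 257 GB left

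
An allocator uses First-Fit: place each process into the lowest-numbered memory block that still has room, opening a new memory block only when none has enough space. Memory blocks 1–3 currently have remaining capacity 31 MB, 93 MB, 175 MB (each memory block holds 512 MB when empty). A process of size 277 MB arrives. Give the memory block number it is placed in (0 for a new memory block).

No memory block has ≥ 277 MB free, so a new memory block is opened.

0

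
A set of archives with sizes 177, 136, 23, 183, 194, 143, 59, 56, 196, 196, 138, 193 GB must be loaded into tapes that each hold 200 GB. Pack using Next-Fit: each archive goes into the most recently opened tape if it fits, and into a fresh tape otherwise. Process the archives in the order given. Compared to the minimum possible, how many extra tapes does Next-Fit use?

Next-Fit: [177] [136,23] [183] [194] [143] [59,56] [196] [196] [138] [193] → 10 tapes.
Total size 1694 GB; any packing needs at least ⌈1694/200⌉ = 9 tapes.
An optimal packing achieves that bound: [196] [196] [194] [193] [183] [177,23] [143,56] [138,59] [136] → 9 tapes.
Excess: 10 − 9 = 1.

1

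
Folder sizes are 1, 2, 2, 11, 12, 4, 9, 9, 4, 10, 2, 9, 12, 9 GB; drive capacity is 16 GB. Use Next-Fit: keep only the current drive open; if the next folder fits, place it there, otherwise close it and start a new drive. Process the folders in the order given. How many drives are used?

drive 1: place 1 GB, 15 GB left
drive 1: place 2 GB, 13 GB left
drive 1: place 2 GB, 11 GB left
drive 1: place 11 GB, 0 GB left
drive 2: place 12 GB, 4 GB left
drive 2: place 4 GB, 0 GB left
drive 3: place 9 GB, 7 GB left
drive 4: place 9 GB, 7 GB left
drive 4: place 4 GB, 3 GB left
drive 5: place 10 GB, 6 GB left
drive 5: place 2 GB, 4 GB left
drive 6: place 9 GB, 7 GB left
drive 7: place 12 GB, 4 GB left
drive 8: place 9 GB, 7 GB left
Final drives: [1,2,2,11] [12,4] [9] [9,4] [10,2] [9] [12] [9].

8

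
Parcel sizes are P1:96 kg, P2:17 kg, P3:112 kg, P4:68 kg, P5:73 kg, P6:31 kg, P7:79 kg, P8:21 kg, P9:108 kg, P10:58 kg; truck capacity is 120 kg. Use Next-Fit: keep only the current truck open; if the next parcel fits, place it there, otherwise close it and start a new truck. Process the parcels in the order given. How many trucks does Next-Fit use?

Put P1 (96 kg) in truck 1; 24 kg remain.
Put P2 (17 kg) in truck 1; 7 kg remain.
Put P3 (112 kg) in truck 2; 8 kg remain.
Put P4 (68 kg) in truck 3; 52 kg remain.
Put P5 (73 kg) in truck 4; 47 kg remain.
Put P6 (31 kg) in truck 4; 16 kg remain.
Put P7 (79 kg) in truck 5; 41 kg remain.
Put P8 (21 kg) in truck 5; 20 kg remain.
Put P9 (108 kg) in truck 6; 12 kg remain.
Put P10 (58 kg) in truck 7; 62 kg remain.

7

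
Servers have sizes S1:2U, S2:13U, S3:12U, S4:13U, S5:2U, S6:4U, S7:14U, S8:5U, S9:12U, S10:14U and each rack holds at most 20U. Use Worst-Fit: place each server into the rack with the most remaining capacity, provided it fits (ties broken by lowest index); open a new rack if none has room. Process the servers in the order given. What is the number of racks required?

6

Put S1 (2U) in rack 1; 18U remain.
Put S2 (13U) in rack 1; 5U remain.
Put S3 (12U) in rack 2; 8U remain.
Put S4 (13U) in rack 3; 7U remain.
Put S5 (2U) in rack 2; 6U remain.
Put S6 (4U) in rack 3; 3U remain.
Put S7 (14U) in rack 4; 6U remain.
Put S8 (5U) in rack 2; 1U remain.
Put S9 (12U) in rack 5; 8U remain.
Put S10 (14U) in rack 6; 6U remain.
Final racks: [2,13] [12,2,5] [13,4] [14] [12] [14].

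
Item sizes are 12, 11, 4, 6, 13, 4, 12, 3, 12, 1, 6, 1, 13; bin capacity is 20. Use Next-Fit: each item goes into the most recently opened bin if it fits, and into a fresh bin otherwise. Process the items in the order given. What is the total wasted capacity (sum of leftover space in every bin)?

Put 12 in bin 1; 8 remain.
Put 11 in bin 2; 9 remain.
Put 4 in bin 2; 5 remain.
Put 6 in bin 3; 14 remain.
Put 13 in bin 3; 1 remain.
Put 4 in bin 4; 16 remain.
Put 12 in bin 4; 4 remain.
Put 3 in bin 4; 1 remain.
Put 12 in bin 5; 8 remain.
Put 1 in bin 5; 7 remain.
Put 6 in bin 5; 1 remain.
Put 1 in bin 5; 0 remain.
Put 13 in bin 6; 7 remain.
6 bins × 20 = 120; used 98; unused 22.

22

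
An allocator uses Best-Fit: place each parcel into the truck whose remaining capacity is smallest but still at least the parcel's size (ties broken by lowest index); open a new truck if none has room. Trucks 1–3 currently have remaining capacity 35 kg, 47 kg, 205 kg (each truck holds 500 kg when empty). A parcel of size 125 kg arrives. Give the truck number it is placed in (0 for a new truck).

Trucks with room: truck 3 (205 kg).
Tightest fit is truck 3 with 205 kg free.

3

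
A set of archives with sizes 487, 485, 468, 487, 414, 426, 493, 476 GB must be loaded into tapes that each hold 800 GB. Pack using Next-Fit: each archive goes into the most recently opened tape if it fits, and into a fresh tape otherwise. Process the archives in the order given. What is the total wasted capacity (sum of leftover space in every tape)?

Put 487 GB in tape 1; 313 GB remain.
Put 485 GB in tape 2; 315 GB remain.
Put 468 GB in tape 3; 332 GB remain.
Put 487 GB in tape 4; 313 GB remain.
Put 414 GB in tape 5; 386 GB remain.
Put 426 GB in tape 6; 374 GB remain.
Put 493 GB in tape 7; 307 GB remain.
Put 476 GB in tape 8; 324 GB remain.
8 tapes × 800 GB = 6400 GB; used 3736 GB; unused 2664 GB.

2664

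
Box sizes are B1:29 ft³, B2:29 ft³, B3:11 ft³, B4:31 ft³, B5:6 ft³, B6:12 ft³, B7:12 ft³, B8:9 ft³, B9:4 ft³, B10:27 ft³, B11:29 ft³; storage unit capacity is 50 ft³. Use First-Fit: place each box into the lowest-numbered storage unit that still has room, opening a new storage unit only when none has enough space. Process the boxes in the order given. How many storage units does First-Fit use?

5 storage units

storage unit 1: place B1 (29 ft³), 21 ft³ left
storage unit 2: place B2 (29 ft³), 21 ft³ left
storage unit 1: place B3 (11 ft³), 10 ft³ left
storage unit 3: place B4 (31 ft³), 19 ft³ left
storage unit 1: place B5 (6 ft³), 4 ft³ left
storage unit 2: place B6 (12 ft³), 9 ft³ left
storage unit 3: place B7 (12 ft³), 7 ft³ left
storage unit 2: place B8 (9 ft³), 0 ft³ left
storage unit 1: place B9 (4 ft³), 0 ft³ left
storage unit 4: place B10 (27 ft³), 23 ft³ left
storage unit 5: place B11 (29 ft³), 21 ft³ left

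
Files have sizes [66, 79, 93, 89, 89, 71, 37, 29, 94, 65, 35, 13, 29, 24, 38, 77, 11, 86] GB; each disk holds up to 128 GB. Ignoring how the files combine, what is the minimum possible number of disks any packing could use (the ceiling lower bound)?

9

Total size = 66 + 79 + 93 + 89 + 89 + 71 + 37 + 29 + 94 + 65 + 35 + 13 + 29 + 24 + 38 + 77 + 11 + 86 = 1025 GB.
⌈1025 / 128⌉ = 9.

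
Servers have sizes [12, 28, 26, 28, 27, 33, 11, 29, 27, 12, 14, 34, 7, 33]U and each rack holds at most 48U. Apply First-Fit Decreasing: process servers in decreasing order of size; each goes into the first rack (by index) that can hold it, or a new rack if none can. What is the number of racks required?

Sorted descending: 34, 33, 33, 29, 28, 28, 27, 27, 26, 14, 12, 12, 11, 7.
Put 34U in rack 1; 14U remain.
Put 33U in rack 2; 15U remain.
Put 33U in rack 3; 15U remain.
Put 29U in rack 4; 19U remain.
Put 28U in rack 5; 20U remain.
Put 28U in rack 6; 20U remain.
Put 27U in rack 7; 21U remain.
Put 27U in rack 8; 21U remain.
Put 26U in rack 9; 22U remain.
Put 14U in rack 1; 0U remain.
Put 12U in rack 2; 3U remain.
Put 12U in rack 3; 3U remain.
Put 11U in rack 4; 8U remain.
Put 7U in rack 4; 1U remain.

9 racks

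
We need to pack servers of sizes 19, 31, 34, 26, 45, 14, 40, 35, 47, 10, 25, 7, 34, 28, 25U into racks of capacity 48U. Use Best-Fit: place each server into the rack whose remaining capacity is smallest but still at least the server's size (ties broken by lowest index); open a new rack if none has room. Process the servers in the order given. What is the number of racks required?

19U → rack 1 (remaining 29U)
31U → rack 2 (remaining 17U)
34U → rack 3 (remaining 14U)
26U → rack 1 (remaining 3U)
45U → rack 4 (remaining 3U)
14U → rack 3 (remaining 0U)
40U → rack 5 (remaining 8U)
35U → rack 6 (remaining 13U)
47U → rack 7 (remaining 1U)
10U → rack 6 (remaining 3U)
25U → rack 8 (remaining 23U)
7U → rack 5 (remaining 1U)
34U → rack 9 (remaining 14U)
28U → rack 10 (remaining 20U)
25U → rack 11 (remaining 23U)

11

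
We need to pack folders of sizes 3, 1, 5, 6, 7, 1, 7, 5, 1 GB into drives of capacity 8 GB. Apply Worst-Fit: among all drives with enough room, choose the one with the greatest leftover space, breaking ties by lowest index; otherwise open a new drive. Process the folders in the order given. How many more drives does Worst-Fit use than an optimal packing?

1

Worst-Fit: [3,1,1,1] [5] [6] [7] [7] [5] → 6 drives.
Total size 36 GB; any packing needs at least ⌈36/8⌉ = 5 drives.
An optimal packing achieves that bound: [7,1] [7,1] [6,1] [5,3] [5] → 5 drives.
Excess: 6 − 5 = 1.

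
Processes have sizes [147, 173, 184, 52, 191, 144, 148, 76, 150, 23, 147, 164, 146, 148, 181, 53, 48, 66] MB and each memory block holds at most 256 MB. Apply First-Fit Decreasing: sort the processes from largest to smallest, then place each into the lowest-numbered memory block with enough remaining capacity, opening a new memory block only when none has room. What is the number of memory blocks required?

12

Sorted descending: 191, 184, 181, 173, 164, 150, 148, 148, 147, 147, 146, 144, 76, 66, 53, 52, 48, 23.
191 MB → memory block 1 (remaining 65 MB)
184 MB → memory block 2 (remaining 72 MB)
181 MB → memory block 3 (remaining 75 MB)
173 MB → memory block 4 (remaining 83 MB)
164 MB → memory block 5 (remaining 92 MB)
150 MB → memory block 6 (remaining 106 MB)
148 MB → memory block 7 (remaining 108 MB)
148 MB → memory block 8 (remaining 108 MB)
147 MB → memory block 9 (remaining 109 MB)
147 MB → memory block 10 (remaining 109 MB)
146 MB → memory block 11 (remaining 110 MB)
144 MB → memory block 12 (remaining 112 MB)
76 MB → memory block 4 (remaining 7 MB)
66 MB → memory block 2 (remaining 6 MB)
53 MB → memory block 1 (remaining 12 MB)
52 MB → memory block 3 (remaining 23 MB)
48 MB → memory block 5 (remaining 44 MB)
23 MB → memory block 3 (remaining 0 MB)
Final memory blocks: [191,53] [184,66] [181,52,23] [173,76] [164,48] [150] [148] [148] [147] [147] [146] [144].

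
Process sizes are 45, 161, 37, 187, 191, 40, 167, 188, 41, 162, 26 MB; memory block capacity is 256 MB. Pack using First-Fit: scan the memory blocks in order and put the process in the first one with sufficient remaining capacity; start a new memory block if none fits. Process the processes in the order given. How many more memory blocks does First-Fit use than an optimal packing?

First-Fit: [45,161,37] [187,40,26] [191,41] [167] [188] [162] → 6 memory blocks.
6 processes exceed 128 MB (half the capacity), and no two of those can share a memory block, so at least 6 memory blocks are needed.
So 6 is already optimal.

0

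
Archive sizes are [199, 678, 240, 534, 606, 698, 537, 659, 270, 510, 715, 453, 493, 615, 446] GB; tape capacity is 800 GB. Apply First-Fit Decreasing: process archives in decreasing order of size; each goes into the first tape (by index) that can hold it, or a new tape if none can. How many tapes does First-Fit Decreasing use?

Sorted descending: 715, 698, 678, 659, 615, 606, 537, 534, 510, 493, 453, 446, 270, 240, 199.
715 GB → tape 1 (remaining 85 GB)
698 GB → tape 2 (remaining 102 GB)
678 GB → tape 3 (remaining 122 GB)
659 GB → tape 4 (remaining 141 GB)
615 GB → tape 5 (remaining 185 GB)
606 GB → tape 6 (remaining 194 GB)
537 GB → tape 7 (remaining 263 GB)
534 GB → tape 8 (remaining 266 GB)
510 GB → tape 9 (remaining 290 GB)
493 GB → tape 10 (remaining 307 GB)
453 GB → tape 11 (remaining 347 GB)
446 GB → tape 12 (remaining 354 GB)
270 GB → tape 9 (remaining 20 GB)
240 GB → tape 7 (remaining 23 GB)
199 GB → tape 8 (remaining 67 GB)

12 tapes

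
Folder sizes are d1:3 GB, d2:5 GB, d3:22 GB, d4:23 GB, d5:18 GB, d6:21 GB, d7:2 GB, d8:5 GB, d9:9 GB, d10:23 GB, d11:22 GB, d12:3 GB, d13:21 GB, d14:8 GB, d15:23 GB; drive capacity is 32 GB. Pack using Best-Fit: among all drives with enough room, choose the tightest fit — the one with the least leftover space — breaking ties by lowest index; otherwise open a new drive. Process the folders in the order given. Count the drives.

d1 (3 GB) → drive 1 (remaining 29 GB)
d2 (5 GB) → drive 1 (remaining 24 GB)
d3 (22 GB) → drive 1 (remaining 2 GB)
d4 (23 GB) → drive 2 (remaining 9 GB)
d5 (18 GB) → drive 3 (remaining 14 GB)
d6 (21 GB) → drive 4 (remaining 11 GB)
d7 (2 GB) → drive 1 (remaining 0 GB)
d8 (5 GB) → drive 2 (remaining 4 GB)
d9 (9 GB) → drive 4 (remaining 2 GB)
d10 (23 GB) → drive 5 (remaining 9 GB)
d11 (22 GB) → drive 6 (remaining 10 GB)
d12 (3 GB) → drive 2 (remaining 1 GB)
d13 (21 GB) → drive 7 (remaining 11 GB)
d14 (8 GB) → drive 5 (remaining 1 GB)
d15 (23 GB) → drive 8 (remaining 9 GB)

8 drives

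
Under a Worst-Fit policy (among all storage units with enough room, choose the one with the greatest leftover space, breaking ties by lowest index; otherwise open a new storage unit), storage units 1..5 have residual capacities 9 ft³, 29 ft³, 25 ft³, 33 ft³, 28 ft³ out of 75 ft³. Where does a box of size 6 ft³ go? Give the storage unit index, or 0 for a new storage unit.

Storage units with room: storage unit 1 (9 ft³), storage unit 2 (29 ft³), storage unit 3 (25 ft³), storage unit 4 (33 ft³), storage unit 5 (28 ft³).
Most room is storage unit 4 with 33 ft³ free.

4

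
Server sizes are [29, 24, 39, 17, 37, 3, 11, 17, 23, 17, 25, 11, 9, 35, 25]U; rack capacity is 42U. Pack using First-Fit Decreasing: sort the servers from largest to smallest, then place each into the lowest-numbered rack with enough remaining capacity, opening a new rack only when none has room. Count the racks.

Sorted descending: 39, 37, 35, 29, 25, 25, 24, 23, 17, 17, 17, 11, 11, 9, 3.
rack 1: place 39U, 3U left
rack 2: place 37U, 5U left
rack 3: place 35U, 7U left
rack 4: place 29U, 13U left
rack 5: place 25U, 17U left
rack 6: place 25U, 17U left
rack 7: place 24U, 18U left
rack 8: place 23U, 19U left
rack 5: place 17U, 0U left
rack 6: place 17U, 0U left
rack 7: place 17U, 1U left
rack 4: place 11U, 2U left
rack 8: place 11U, 8U left
rack 9: place 9U, 33U left
rack 1: place 3U, 0U left
Final racks: [39,3] [37] [35] [29,11] [25,17] [25,17] [24,17] [23,11] [9].

9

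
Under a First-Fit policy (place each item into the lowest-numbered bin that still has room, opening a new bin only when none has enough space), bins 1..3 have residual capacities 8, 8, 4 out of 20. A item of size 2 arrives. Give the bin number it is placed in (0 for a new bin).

1

Bins with room: bin 1 (8), bin 2 (8), bin 3 (4).
The first with room is bin 1.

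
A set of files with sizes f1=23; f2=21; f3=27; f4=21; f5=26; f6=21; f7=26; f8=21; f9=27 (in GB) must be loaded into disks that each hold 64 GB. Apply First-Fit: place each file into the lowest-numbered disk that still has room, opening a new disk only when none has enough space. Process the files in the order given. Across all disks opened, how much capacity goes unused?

f1 (23 GB) → disk 1 (remaining 41 GB)
f2 (21 GB) → disk 1 (remaining 20 GB)
f3 (27 GB) → disk 2 (remaining 37 GB)
f4 (21 GB) → disk 2 (remaining 16 GB)
f5 (26 GB) → disk 3 (remaining 38 GB)
f6 (21 GB) → disk 3 (remaining 17 GB)
f7 (26 GB) → disk 4 (remaining 38 GB)
f8 (21 GB) → disk 4 (remaining 17 GB)
f9 (27 GB) → disk 5 (remaining 37 GB)
5 disks × 64 GB = 320 GB; used 213 GB; unused 107 GB.

107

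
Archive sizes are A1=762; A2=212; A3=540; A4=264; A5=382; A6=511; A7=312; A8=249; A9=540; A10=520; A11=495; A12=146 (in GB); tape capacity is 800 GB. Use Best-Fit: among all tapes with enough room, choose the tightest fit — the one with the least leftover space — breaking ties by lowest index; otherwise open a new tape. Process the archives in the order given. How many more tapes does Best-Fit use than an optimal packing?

1

Best-Fit: [762] [212,540] [264,382,146] [511,249] [312] [540] [520] [495] → 8 tapes.
Total size 4933 GB; any packing needs at least ⌈4933/800⌉ = 7 tapes.
An optimal packing achieves that bound: [762] [540,249] [540,212] [520,264] [511,146] [495] [382,312] → 7 tapes.
Excess: 8 − 7 = 1.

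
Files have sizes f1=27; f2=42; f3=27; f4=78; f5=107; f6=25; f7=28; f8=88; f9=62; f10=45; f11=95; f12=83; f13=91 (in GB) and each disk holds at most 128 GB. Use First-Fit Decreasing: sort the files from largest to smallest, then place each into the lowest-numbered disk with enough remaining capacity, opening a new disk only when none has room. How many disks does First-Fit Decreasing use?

7

Sorted descending: 107, 95, 91, 88, 83, 78, 62, 45, 42, 28, 27, 27, 25.
107 GB → disk 1 (remaining 21 GB)
95 GB → disk 2 (remaining 33 GB)
91 GB → disk 3 (remaining 37 GB)
88 GB → disk 4 (remaining 40 GB)
83 GB → disk 5 (remaining 45 GB)
78 GB → disk 6 (remaining 50 GB)
62 GB → disk 7 (remaining 66 GB)
45 GB → disk 5 (remaining 0 GB)
42 GB → disk 6 (remaining 8 GB)
28 GB → disk 2 (remaining 5 GB)
27 GB → disk 3 (remaining 10 GB)
27 GB → disk 4 (remaining 13 GB)
25 GB → disk 7 (remaining 41 GB)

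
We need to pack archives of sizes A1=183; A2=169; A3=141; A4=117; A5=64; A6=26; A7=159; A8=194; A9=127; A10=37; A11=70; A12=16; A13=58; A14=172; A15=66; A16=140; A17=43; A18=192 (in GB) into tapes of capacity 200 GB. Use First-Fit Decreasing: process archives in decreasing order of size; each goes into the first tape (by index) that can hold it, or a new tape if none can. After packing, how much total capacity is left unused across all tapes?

226

Sorted descending: 194, 192, 183, 172, 169, 159, 141, 140, 127, 117, 70, 66, 64, 58, 43, 37, 26, 16.
194 GB → tape 1 (remaining 6 GB)
192 GB → tape 2 (remaining 8 GB)
183 GB → tape 3 (remaining 17 GB)
172 GB → tape 4 (remaining 28 GB)
169 GB → tape 5 (remaining 31 GB)
159 GB → tape 6 (remaining 41 GB)
141 GB → tape 7 (remaining 59 GB)
140 GB → tape 8 (remaining 60 GB)
127 GB → tape 9 (remaining 73 GB)
117 GB → tape 10 (remaining 83 GB)
70 GB → tape 9 (remaining 3 GB)
66 GB → tape 10 (remaining 17 GB)
64 GB → tape 11 (remaining 136 GB)
58 GB → tape 7 (remaining 1 GB)
43 GB → tape 8 (remaining 17 GB)
37 GB → tape 6 (remaining 4 GB)
26 GB → tape 4 (remaining 2 GB)
16 GB → tape 3 (remaining 1 GB)
11 tapes × 200 GB = 2200 GB; used 1974 GB; unused 226 GB.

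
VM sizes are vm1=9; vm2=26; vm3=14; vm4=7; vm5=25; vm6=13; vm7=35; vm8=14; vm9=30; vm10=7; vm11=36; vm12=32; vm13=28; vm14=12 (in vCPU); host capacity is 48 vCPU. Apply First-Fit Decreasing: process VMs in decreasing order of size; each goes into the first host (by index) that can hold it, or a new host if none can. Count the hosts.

Sorted descending: 36, 35, 32, 30, 28, 26, 25, 14, 14, 13, 12, 9, 7, 7.
Put 36 vCPU in host 1; 12 vCPU remain.
Put 35 vCPU in host 2; 13 vCPU remain.
Put 32 vCPU in host 3; 16 vCPU remain.
Put 30 vCPU in host 4; 18 vCPU remain.
Put 28 vCPU in host 5; 20 vCPU remain.
Put 26 vCPU in host 6; 22 vCPU remain.
Put 25 vCPU in host 7; 23 vCPU remain.
Put 14 vCPU in host 3; 2 vCPU remain.
Put 14 vCPU in host 4; 4 vCPU remain.
Put 13 vCPU in host 2; 0 vCPU remain.
Put 12 vCPU in host 1; 0 vCPU remain.
Put 9 vCPU in host 5; 11 vCPU remain.
Put 7 vCPU in host 5; 4 vCPU remain.
Put 7 vCPU in host 6; 15 vCPU remain.

7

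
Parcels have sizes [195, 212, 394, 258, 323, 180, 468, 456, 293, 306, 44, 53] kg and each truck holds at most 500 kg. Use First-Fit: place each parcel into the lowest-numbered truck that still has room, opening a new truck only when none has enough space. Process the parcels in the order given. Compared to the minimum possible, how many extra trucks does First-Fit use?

1

First-Fit: [195,212,44] [394,53] [258,180] [323] [468] [456] [293] [306] → 8 trucks.
Total size 3182 kg; any packing needs at least ⌈3182/500⌉ = 7 trucks.
An optimal packing achieves that bound: [468] [456,44] [394,53] [323] [306,180] [293,195] [258,212] → 7 trucks.
Excess: 8 − 7 = 1.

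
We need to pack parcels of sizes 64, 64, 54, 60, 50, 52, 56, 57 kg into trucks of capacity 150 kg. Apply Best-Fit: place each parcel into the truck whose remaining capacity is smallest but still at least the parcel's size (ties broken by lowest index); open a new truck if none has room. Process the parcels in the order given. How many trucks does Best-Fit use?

4 trucks

64 kg → truck 1 (remaining 86 kg)
64 kg → truck 1 (remaining 22 kg)
54 kg → truck 2 (remaining 96 kg)
60 kg → truck 2 (remaining 36 kg)
50 kg → truck 3 (remaining 100 kg)
52 kg → truck 3 (remaining 48 kg)
56 kg → truck 4 (remaining 94 kg)
57 kg → truck 4 (remaining 37 kg)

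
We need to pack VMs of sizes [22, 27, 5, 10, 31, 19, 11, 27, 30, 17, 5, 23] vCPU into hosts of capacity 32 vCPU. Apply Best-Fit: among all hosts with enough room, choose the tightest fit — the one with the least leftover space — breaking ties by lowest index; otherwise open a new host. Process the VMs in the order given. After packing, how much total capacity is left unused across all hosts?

29

host 1: place 22 vCPU, 10 vCPU left
host 2: place 27 vCPU, 5 vCPU left
host 2: place 5 vCPU, 0 vCPU left
host 1: place 10 vCPU, 0 vCPU left
host 3: place 31 vCPU, 1 vCPU left
host 4: place 19 vCPU, 13 vCPU left
host 4: place 11 vCPU, 2 vCPU left
host 5: place 27 vCPU, 5 vCPU left
host 6: place 30 vCPU, 2 vCPU left
host 7: place 17 vCPU, 15 vCPU left
host 5: place 5 vCPU, 0 vCPU left
host 8: place 23 vCPU, 9 vCPU left
8 hosts × 32 vCPU = 256 vCPU; used 227 vCPU; unused 29 vCPU.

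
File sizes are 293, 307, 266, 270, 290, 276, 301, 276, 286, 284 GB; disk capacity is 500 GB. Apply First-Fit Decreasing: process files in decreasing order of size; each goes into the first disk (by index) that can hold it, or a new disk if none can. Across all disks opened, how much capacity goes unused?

2151

Sorted descending: 307, 301, 293, 290, 286, 284, 276, 276, 270, 266.
disk 1: place 307 GB, 193 GB left
disk 2: place 301 GB, 199 GB left
disk 3: place 293 GB, 207 GB left
disk 4: place 290 GB, 210 GB left
disk 5: place 286 GB, 214 GB left
disk 6: place 284 GB, 216 GB left
disk 7: place 276 GB, 224 GB left
disk 8: place 276 GB, 224 GB left
disk 9: place 270 GB, 230 GB left
disk 10: place 266 GB, 234 GB left
10 disks × 500 GB = 5000 GB; used 2849 GB; unused 2151 GB.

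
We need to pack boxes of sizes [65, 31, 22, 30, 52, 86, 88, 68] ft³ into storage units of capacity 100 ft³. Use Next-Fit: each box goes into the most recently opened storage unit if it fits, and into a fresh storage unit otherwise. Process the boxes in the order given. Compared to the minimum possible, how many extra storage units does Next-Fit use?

1

Next-Fit: [65,31] [22,30] [52] [86] [88] [68] → 6 storage units.
Total size 442 ft³; any packing needs at least ⌈442/100⌉ = 5 storage units.
An optimal packing achieves that bound: [88] [86] [68,31] [65,30] [52,22] → 5 storage units.
Excess: 6 − 5 = 1.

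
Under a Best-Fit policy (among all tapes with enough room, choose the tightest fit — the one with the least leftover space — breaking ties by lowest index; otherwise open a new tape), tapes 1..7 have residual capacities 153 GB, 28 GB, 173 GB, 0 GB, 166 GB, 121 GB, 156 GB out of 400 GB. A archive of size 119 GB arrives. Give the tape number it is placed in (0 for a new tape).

Tapes with room: tape 1 (153 GB), tape 3 (173 GB), tape 5 (166 GB), tape 6 (121 GB), tape 7 (156 GB).
Tightest fit is tape 6 with 121 GB free.

6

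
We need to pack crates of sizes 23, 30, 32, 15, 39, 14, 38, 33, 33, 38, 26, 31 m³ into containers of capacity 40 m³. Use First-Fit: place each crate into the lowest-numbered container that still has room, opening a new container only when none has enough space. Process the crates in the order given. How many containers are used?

Put 23 m³ in container 1; 17 m³ remain.
Put 30 m³ in container 2; 10 m³ remain.
Put 32 m³ in container 3; 8 m³ remain.
Put 15 m³ in container 1; 2 m³ remain.
Put 39 m³ in container 4; 1 m³ remain.
Put 14 m³ in container 5; 26 m³ remain.
Put 38 m³ in container 6; 2 m³ remain.
Put 33 m³ in container 7; 7 m³ remain.
Put 33 m³ in container 8; 7 m³ remain.
Put 38 m³ in container 9; 2 m³ remain.
Put 26 m³ in container 5; 0 m³ remain.
Put 31 m³ in container 10; 9 m³ remain.

10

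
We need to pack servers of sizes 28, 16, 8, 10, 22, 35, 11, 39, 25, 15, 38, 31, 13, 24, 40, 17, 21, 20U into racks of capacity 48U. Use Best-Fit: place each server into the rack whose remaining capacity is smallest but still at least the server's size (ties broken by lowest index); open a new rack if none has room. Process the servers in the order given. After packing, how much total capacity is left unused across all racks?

Put 28U in rack 1; 20U remain.
Put 16U in rack 1; 4U remain.
Put 8U in rack 2; 40U remain.
Put 10U in rack 2; 30U remain.
Put 22U in rack 2; 8U remain.
Put 35U in rack 3; 13U remain.
Put 11U in rack 3; 2U remain.
Put 39U in rack 4; 9U remain.
Put 25U in rack 5; 23U remain.
Put 15U in rack 5; 8U remain.
Put 38U in rack 6; 10U remain.
Put 31U in rack 7; 17U remain.
Put 13U in rack 7; 4U remain.
Put 24U in rack 8; 24U remain.
Put 40U in rack 9; 8U remain.
Put 17U in rack 8; 7U remain.
Put 21U in rack 10; 27U remain.
Put 20U in rack 10; 7U remain.
10 racks × 48U = 480U; used 413U; unused 67U.

67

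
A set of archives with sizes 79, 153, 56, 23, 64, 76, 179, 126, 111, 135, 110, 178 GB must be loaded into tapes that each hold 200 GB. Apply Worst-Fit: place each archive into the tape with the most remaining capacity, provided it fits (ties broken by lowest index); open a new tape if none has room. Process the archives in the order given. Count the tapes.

9

tape 1: place 79 GB, 121 GB left
tape 2: place 153 GB, 47 GB left
tape 1: place 56 GB, 65 GB left
tape 1: place 23 GB, 42 GB left
tape 3: place 64 GB, 136 GB left
tape 3: place 76 GB, 60 GB left
tape 4: place 179 GB, 21 GB left
tape 5: place 126 GB, 74 GB left
tape 6: place 111 GB, 89 GB left
tape 7: place 135 GB, 65 GB left
tape 8: place 110 GB, 90 GB left
tape 9: place 178 GB, 22 GB left
Final tapes: [79,56,23] [153] [64,76] [179] [126] [111] [135] [110] [178].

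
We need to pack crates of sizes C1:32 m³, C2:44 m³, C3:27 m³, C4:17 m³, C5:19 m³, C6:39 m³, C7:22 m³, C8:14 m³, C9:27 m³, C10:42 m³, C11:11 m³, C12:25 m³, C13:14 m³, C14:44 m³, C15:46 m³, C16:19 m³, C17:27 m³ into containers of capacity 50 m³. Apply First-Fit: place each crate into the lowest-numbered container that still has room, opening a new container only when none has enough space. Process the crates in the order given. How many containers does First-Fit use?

container 1: place C1 (32 m³), 18 m³ left
container 2: place C2 (44 m³), 6 m³ left
container 3: place C3 (27 m³), 23 m³ left
container 1: place C4 (17 m³), 1 m³ left
container 3: place C5 (19 m³), 4 m³ left
container 4: place C6 (39 m³), 11 m³ left
container 5: place C7 (22 m³), 28 m³ left
container 5: place C8 (14 m³), 14 m³ left
container 6: place C9 (27 m³), 23 m³ left
container 7: place C10 (42 m³), 8 m³ left
container 4: place C11 (11 m³), 0 m³ left
container 8: place C12 (25 m³), 25 m³ left
container 5: place C13 (14 m³), 0 m³ left
container 9: place C14 (44 m³), 6 m³ left
container 10: place C15 (46 m³), 4 m³ left
container 6: place C16 (19 m³), 4 m³ left
container 11: place C17 (27 m³), 23 m³ left
Final containers: [32,17] [44] [27,19] [39,11] [22,14,14] [27,19] [42] [25] [44] [46] [27].

11 containers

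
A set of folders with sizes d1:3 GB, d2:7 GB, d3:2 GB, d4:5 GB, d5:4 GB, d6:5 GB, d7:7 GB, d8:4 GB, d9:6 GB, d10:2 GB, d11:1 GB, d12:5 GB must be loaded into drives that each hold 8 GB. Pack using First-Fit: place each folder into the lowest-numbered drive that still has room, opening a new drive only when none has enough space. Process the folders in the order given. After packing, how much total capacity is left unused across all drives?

drive 1: place d1 (3 GB), 5 GB left
drive 2: place d2 (7 GB), 1 GB left
drive 1: place d3 (2 GB), 3 GB left
drive 3: place d4 (5 GB), 3 GB left
drive 4: place d5 (4 GB), 4 GB left
drive 5: place d6 (5 GB), 3 GB left
drive 6: place d7 (7 GB), 1 GB left
drive 4: place d8 (4 GB), 0 GB left
drive 7: place d9 (6 GB), 2 GB left
drive 1: place d10 (2 GB), 1 GB left
drive 1: place d11 (1 GB), 0 GB left
drive 8: place d12 (5 GB), 3 GB left
8 drives × 8 GB = 64 GB; used 51 GB; unused 13 GB.

13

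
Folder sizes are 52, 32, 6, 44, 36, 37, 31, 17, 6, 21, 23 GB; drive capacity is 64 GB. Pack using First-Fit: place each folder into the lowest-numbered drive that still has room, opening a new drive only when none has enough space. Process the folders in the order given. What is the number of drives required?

5 drives

Put 52 GB in drive 1; 12 GB remain.
Put 32 GB in drive 2; 32 GB remain.
Put 6 GB in drive 1; 6 GB remain.
Put 44 GB in drive 3; 20 GB remain.
Put 36 GB in drive 4; 28 GB remain.
Put 37 GB in drive 5; 27 GB remain.
Put 31 GB in drive 2; 1 GB remain.
Put 17 GB in drive 3; 3 GB remain.
Put 6 GB in drive 1; 0 GB remain.
Put 21 GB in drive 4; 7 GB remain.
Put 23 GB in drive 5; 4 GB remain.
Final drives: [52,6,6] [32,31] [44,17] [36,21] [37,23].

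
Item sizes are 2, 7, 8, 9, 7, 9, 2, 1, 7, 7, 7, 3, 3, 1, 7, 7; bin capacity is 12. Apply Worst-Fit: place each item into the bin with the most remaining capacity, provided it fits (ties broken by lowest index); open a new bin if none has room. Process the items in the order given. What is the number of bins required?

10

2 → bin 1 (remaining 10)
7 → bin 1 (remaining 3)
8 → bin 2 (remaining 4)
9 → bin 3 (remaining 3)
7 → bin 4 (remaining 5)
9 → bin 5 (remaining 3)
2 → bin 4 (remaining 3)
1 → bin 2 (remaining 3)
7 → bin 6 (remaining 5)
7 → bin 7 (remaining 5)
7 → bin 8 (remaining 5)
3 → bin 6 (remaining 2)
3 → bin 7 (remaining 2)
1 → bin 8 (remaining 4)
7 → bin 9 (remaining 5)
7 → bin 10 (remaining 5)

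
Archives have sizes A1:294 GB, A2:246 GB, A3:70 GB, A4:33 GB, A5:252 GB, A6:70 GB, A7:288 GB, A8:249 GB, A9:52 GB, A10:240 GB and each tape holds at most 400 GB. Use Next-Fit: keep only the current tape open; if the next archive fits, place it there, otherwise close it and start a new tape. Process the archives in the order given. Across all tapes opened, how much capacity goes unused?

A1 (294 GB) → tape 1 (remaining 106 GB)
A2 (246 GB) → tape 2 (remaining 154 GB)
A3 (70 GB) → tape 2 (remaining 84 GB)
A4 (33 GB) → tape 2 (remaining 51 GB)
A5 (252 GB) → tape 3 (remaining 148 GB)
A6 (70 GB) → tape 3 (remaining 78 GB)
A7 (288 GB) → tape 4 (remaining 112 GB)
A8 (249 GB) → tape 5 (remaining 151 GB)
A9 (52 GB) → tape 5 (remaining 99 GB)
A10 (240 GB) → tape 6 (remaining 160 GB)
6 tapes × 400 GB = 2400 GB; used 1794 GB; unused 606 GB.

606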